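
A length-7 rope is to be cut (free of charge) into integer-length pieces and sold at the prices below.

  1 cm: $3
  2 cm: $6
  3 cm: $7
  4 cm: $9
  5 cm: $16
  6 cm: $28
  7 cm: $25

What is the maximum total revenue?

Let v[k] be the best obtainable value from length k. For each k, try every first piece i and keep the best of price[i] + v[k−i].
v[1] = 3
v[2] = 6  (first piece 1, then v[1]=3)
v[3] = 9  (first piece 1, then v[2]=6)
v[4] = 12  (first piece 1, then v[3]=9)
v[5] = 16
v[6] = 28
v[7] = 31  (first piece 1, then v[6]=28)
One optimal cutting: 6 + 1 → $28 + $3 = $31.

31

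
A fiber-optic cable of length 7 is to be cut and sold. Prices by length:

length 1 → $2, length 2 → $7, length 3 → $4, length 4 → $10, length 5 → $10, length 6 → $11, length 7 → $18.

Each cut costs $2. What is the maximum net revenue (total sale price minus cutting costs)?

Consider every possible first cut. v[k] is the best of p[i]+v[k−i] over all sellable i≤k, charging 2 whenever i<k.
v[1] = 2
v[2] = max(2+2-2, 7+0) = 7
v[3] = max(2+7-2, 7+2-2, 4+0) = 7
v[4] = max(2+7-2, 7+7-2, 4+2-2, 10+0) = 12
v[5] = max(2+12-2, 7+7-2, 4+7-2, 10+2-2, 10+0) = 12
v[6] = max(2+12-2, 7+12-2, 4+7-2, 10+7-2, 10+2-2, 11+0) = 17
v[7] = max(2+17-2, 7+12-2, 4+12-2, …, 11+2-2, 18+0) = 18
Best is to make no cuts and sell whole for $18.

18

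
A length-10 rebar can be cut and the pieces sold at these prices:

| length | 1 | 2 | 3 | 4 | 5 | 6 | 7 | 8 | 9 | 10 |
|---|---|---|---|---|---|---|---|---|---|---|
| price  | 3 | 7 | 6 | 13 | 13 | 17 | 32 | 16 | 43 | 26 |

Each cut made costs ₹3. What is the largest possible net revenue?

43

Let net[k] be the best obtainable value from length k. For each k, try every first piece i and keep the best of price[i] + net[k−i] minus the 3 cut fee when i<k.
net[1] = 3
net[2] = max(3+3-3, 7+0) = 7
net[3] = max(3+7-3, 7+3-3, 6+0) = 7
net[4] = max(3+7-3, 7+7-3, 6+3-3, 13+0) = 13
net[5] = max(3+13-3, 7+7-3, 6+7-3, 13+3-3, 13+0) = 13
net[6] = max(3+13-3, 7+13-3, 6+7-3, 13+7-3, 13+3-3, 17+0) = 17
net[7] = max(3+17-3, 7+13-3, 6+13-3, …, 17+3-3, 32+0) = 32
net[8] = max(3+32-3, 7+17-3, 6+13-3, …, 32+3-3, 16+0) = 32
net[9] = max(3+32-3, 7+32-3, 6+17-3, …, 16+3-3, 43+0) = 43
net[10] = max(3+43-3, 7+32-3, 6+32-3, …, 43+3-3, 26+0) = 43
One optimal plan: pieces 9 + 1 (1 cut) → ₹46 − ₹3 = ₹43.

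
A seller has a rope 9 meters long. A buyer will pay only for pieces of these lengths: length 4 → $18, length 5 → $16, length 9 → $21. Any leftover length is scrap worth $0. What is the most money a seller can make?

36

Let f[k] be the best obtainable value from length k. For each k, try every first piece i and keep the best of price[i] + f[k−i].
f[1] = 0
f[2] = 0
f[3] = 0
f[4] = 18
f[5] = 18
f[6] = 18
f[7] = 18
f[8] = 36  (first piece 4, then f[4]=18)
f[9] = 36
One optimal cutting: pieces 4 + 4 with 1 meter of scrap → $36.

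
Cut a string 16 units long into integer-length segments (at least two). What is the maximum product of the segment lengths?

Define f[k] = max over 1≤i<k of i · max(k−i, f[k−i]); the inner max lets the remainder stay uncut if that's better.
Small cases: f[2]=1, f[3]=2, f[4]=4, f[5]=6, f[6]=9, f[7]=12, f[8]=18, f[9]=27, f[10]=36, f[11]=54.
f[12] = max(1·54, 2·36, 3·27, …, 10·2, 11·1) = 81
f[13] = max(1·81, 2·54, 3·36, …, 11·2, 12·1) = 108
f[14] = max(1·108, 2·81, 3·54, …, 12·2, 13·1) = 162
f[15] = max(1·162, 2·108, 3·81, …, 13·2, 14·1) = 243
f[16] = max(1·243, 2·162, 3·108, …, 14·2, 15·1) = 324
One optimal split: 3 + 3 + 3 + 3 + 2 + 2; product 3·3·3·3·2·2 = 324.

324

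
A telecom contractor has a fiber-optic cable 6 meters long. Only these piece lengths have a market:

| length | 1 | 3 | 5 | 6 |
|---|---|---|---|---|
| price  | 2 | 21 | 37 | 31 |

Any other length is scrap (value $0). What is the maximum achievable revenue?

42

Build f[k] bottom-up: f[k] = max over allowed piece i of (p[i] + f[k−i]).
f[1] = 2
f[2] = 4  (first piece 1, then f[1]=2)
f[3] = max(2+4, 21+0) = 21
f[4] = max(2+21, 21+2) = 23
f[5] = max(2+23, 21+4, 37+0) = 37
f[6] = max(2+37, 21+21, 37+2, 31+0) = 42
One optimal cutting: 3 + 3 → $42.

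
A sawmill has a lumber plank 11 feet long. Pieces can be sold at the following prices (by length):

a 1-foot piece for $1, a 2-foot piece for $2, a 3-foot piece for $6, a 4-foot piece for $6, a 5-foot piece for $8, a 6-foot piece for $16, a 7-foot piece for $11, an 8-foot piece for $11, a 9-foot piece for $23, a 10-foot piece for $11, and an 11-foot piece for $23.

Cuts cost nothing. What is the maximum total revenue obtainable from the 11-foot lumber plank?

Let R[k] be the best obtainable value from length k. For each k, try every first piece i and keep the best of price[i] + R[k−i].
R[1] = 1
R[2] = 2  (first piece 1, then R[1]=1)
R[3] = 6
R[4] = 7  (first piece 1, then R[3]=6)
R[5] = 8  (first piece 1, then R[4]=7)
R[6] = 16
R[7] = 17  (first piece 1, then R[6]=16)
R[8] = 18  (first piece 1, then R[7]=17)
R[9] = 23
R[10] = 24  (first piece 1, then R[9]=23)
R[11] = 25  (first piece 1, then R[10]=24)
One optimal cutting: 9 + 1 + 1 → $23 + $1 + $1 = $25.

25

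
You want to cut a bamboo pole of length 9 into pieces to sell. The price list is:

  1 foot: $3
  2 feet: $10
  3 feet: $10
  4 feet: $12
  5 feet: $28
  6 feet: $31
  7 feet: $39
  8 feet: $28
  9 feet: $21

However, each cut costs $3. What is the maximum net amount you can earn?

46

Let net[k] be the best obtainable value from length k. For each k, try every first piece i and keep the best of price[i] + net[k−i] minus the 3 cut fee when i<k.
net[1] = 3
net[2] = max(3+3-3, 10+0) = 10
net[3] = max(3+10-3, 10+3-3, 10+0) = 10
net[4] = max(3+10-3, 10+10-3, 10+3-3, 12+0) = 17
net[5] = max(3+17-3, 10+10-3, 10+10-3, 12+3-3, 28+0) = 28
net[6] = max(3+28-3, 10+17-3, 10+10-3, 12+10-3, 28+3-3, 31+0) = 31
net[7] = max(3+31-3, 10+28-3, 10+17-3, …, 31+3-3, 39+0) = 39
net[8] = max(3+39-3, 10+31-3, 10+28-3, …, 39+3-3, 28+0) = 39
net[9] = max(3+39-3, 10+39-3, 10+31-3, …, 28+3-3, 21+0) = 46
One optimal plan: pieces 7 + 2 (1 cut) → $49 − $3 = $46.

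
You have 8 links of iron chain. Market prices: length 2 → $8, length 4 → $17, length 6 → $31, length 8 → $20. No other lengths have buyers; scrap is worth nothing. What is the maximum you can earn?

Let f[k] be the best obtainable value from length k. For each k, try every first piece i and keep the best of price[i] + f[k−i].
f[1] = 0
f[2] = 8
f[3] = 8
f[4] = max(8+8, 17+0) = 17
f[5] = max(8+8, 17+0) = 17
f[6] = max(8+17, 17+8, 31+0) = 31
f[7] = max(8+17, 17+8, 31+0) = 31
f[8] = max(8+31, 17+17, 31+8, 20+0) = 39
One optimal cutting: 6 + 2 → $39.

39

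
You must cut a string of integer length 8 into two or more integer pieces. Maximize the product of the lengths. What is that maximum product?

Fill f[k] for k=2..8: at each k try every first piece i and multiply by the better of (k−i) uncut or f[k−i].
f[2] = 1·max(1,0) = 1·1 = 1
f[3] = 1·max(2,1) = 1·2 = 2
f[4] = 2·max(2,1) = 2·2 = 4
f[5] = 2·max(3,2) = 2·3 = 6
f[6] = 3·max(3,2) = 3·3 = 9
f[7] = 2·max(5,6) = 2·6 = 12
f[8] = 2·max(6,9) = 2·9 = 18
One optimal split: 3 + 3 + 2; product 3·3·2 = 18.

18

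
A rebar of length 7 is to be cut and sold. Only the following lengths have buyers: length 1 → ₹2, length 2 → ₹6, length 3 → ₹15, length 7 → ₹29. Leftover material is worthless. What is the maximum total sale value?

32

Build best[k] bottom-up: best[k] = max over allowed piece i of (p[i] + best[k−i]).
best[1] = 2
best[2] = max(2+2, 6+0) = 6
best[3] = max(2+6, 6+2, 15+0) = 15
best[4] = max(2+15, 6+6, 15+2) = 17
best[5] = max(2+17, 6+15, 15+6) = 21
best[6] = max(2+21, 6+17, 15+15) = 30
best[7] = max(2+30, 6+21, 15+17, 29+0) = 32
One optimal cutting: 3 + 3 + 1 → ₹32.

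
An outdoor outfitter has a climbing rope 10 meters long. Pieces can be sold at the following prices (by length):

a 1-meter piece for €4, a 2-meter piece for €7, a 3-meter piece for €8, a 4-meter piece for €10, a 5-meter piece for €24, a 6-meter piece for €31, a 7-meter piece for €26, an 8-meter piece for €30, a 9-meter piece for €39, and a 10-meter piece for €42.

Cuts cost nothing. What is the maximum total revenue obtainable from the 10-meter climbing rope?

Let R[k] be the best obtainable value from length k. For each k, try every first piece i and keep the best of price[i] + R[k−i].
R[1] = 4
R[2] = max(4+4, 7+0) = 8
R[3] = max(4+8, 7+4, 8+0) = 12
R[4] = max(4+12, 7+8, 8+4, 10+0) = 16
R[5] = max(4+16, 7+12, 8+8, 10+4, 24+0) = 24
R[6] = max(4+24, 7+16, 8+12, 10+8, 24+4, 31+0) = 31
R[7] = max(4+31, 7+24, 8+16, …, 31+4, 26+0) = 35
R[8] = max(4+35, 7+31, 8+24, …, 26+4, 30+0) = 39
R[9] = max(4+39, 7+35, 8+31, …, 30+4, 39+0) = 43
R[10] = max(4+43, 7+39, 8+35, …, 39+4, 42+0) = 48
One optimal cutting: 5 + 5 → €24 + €24 = €48.

48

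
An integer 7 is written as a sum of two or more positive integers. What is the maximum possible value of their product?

Define P[k] = max over 1≤i<k of i · max(k−i, P[k−i]); the inner max lets the remainder stay uncut if that's better.
P[2] = 1×max(1,0) = 1×1 = 1
P[3] = max(1×2, 2×1) = 2
P[4] = max(1×3, 2×2, 3×1) = 4
P[5] = max(1×4, 2×3, 3×2, 4×1) = 6
P[6] = max(1×6, 2×4, 3×3, 4×2, 5×1) = 9
P[7] = max(1×9, 2×6, 3×4, 4×3, 5×2, 6×1) = 12
One optimal split: 3 + 2 + 2; product 3×2×2 = 12.

12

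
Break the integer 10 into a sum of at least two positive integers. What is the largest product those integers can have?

36

Fill prod[k] for k=2..10: at each k try every first piece i and multiply by the better of (k−i) uncut or prod[k−i].
prod[2] = 1·max(1,0) = 1·1 = 1
prod[3] = 1·max(2,1) = 1·2 = 2
prod[4] = 2·max(2,1) = 2·2 = 4
prod[5] = 2·max(3,2) = 2·3 = 6
prod[6] = 3·max(3,2) = 3·3 = 9
prod[7] = 2·max(5,6) = 2·6 = 12
prod[8] = 2·max(6,9) = 2·9 = 18
prod[9] = 3·max(6,9) = 3·9 = 27
prod[10] = 2·max(8,18) = 2·18 = 36
One optimal split: 3 + 3 + 2 + 2; product 3·3·2·2 = 36.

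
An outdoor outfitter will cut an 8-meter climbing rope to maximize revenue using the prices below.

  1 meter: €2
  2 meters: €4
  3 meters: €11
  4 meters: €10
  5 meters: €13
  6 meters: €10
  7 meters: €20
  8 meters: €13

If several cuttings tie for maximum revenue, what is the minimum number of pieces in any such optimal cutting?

3

Build r[k] bottom-up: r[k] = max over allowed piece i of (p[i] + r[k−i]).
r[1] = 2
r[2] = 4  (first piece 1, then r[1]=2)
r[3] = 11
r[4] = 13  (first piece 1, then r[3]=11)
r[5] = 15  (first piece 1, then r[4]=13)
r[6] = 22  (first piece 3, then r[3]=11)
r[7] = 24  (first piece 1, then r[6]=22)
r[8] = 26  (first piece 1, then r[7]=24)
Maximum revenue is €26.
Now minimize piece count subject to staying optimal: for each k, pieces[k] = 1 + min over i with p[i]+r[k−i]=r[k] of pieces[k−i].
pieces[5] = 2
pieces[6] = 2
pieces[7] = 3
pieces[8] = 3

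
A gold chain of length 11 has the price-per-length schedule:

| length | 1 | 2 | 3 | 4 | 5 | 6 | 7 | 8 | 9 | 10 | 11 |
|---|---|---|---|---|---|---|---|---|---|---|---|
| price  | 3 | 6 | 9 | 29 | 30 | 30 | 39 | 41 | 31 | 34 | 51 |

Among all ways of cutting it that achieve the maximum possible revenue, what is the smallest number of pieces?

Let r[k] be the best obtainable value from length k. For each k, try every first piece i and keep the best of price[i] + r[k−i].
r[1] = 3
r[2] = max(3+3, 6+0) = 6
r[3] = max(3+6, 6+3, 9+0) = 9
r[4] = max(3+9, 6+6, 9+3, 29+0) = 29
r[5] = max(3+29, 6+9, 9+6, 29+3, 30+0) = 32
r[6] = max(3+32, 6+29, 9+9, 29+6, 30+3, 30+0) = 35
r[7] = max(3+35, 6+32, 9+29, …, 30+3, 39+0) = 39
r[8] = max(3+39, 6+35, 9+32, …, 39+3, 41+0) = 58
r[9] = max(3+58, 6+39, 9+35, …, 41+3, 31+0) = 61
r[10] = max(3+61, 6+58, 9+39, …, 31+3, 34+0) = 64
r[11] = max(3+64, 6+61, 9+58, …, 34+3, 51+0) = 68
Maximum revenue is $68.
Now minimize piece count subject to staying optimal: for each k, pieces[k] = 1 + min over i with p[i]+r[k−i]=r[k] of pieces[k−i].
pieces[8] = 2
pieces[9] = 3
pieces[10] = 3
pieces[11] = 2

2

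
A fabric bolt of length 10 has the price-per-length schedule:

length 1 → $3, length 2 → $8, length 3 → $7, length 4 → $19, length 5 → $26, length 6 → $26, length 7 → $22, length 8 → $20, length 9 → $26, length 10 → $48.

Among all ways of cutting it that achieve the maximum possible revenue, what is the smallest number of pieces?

Build r[k] bottom-up: r[k] = max over allowed piece i of (p[i] + r[k−i]).
r[1] = 3
r[2] = max(3+3, 8+0) = 8
r[3] = max(3+8, 8+3, 7+0) = 11
r[4] = max(3+11, 8+8, 7+3, 19+0) = 19
r[5] = max(3+19, 8+11, 7+8, 19+3, 26+0) = 26
r[6] = max(3+26, 8+19, 7+11, 19+8, 26+3, 26+0) = 29
r[7] = max(3+29, 8+26, 7+19, …, 26+3, 22+0) = 34
r[8] = max(3+34, 8+29, 7+26, …, 22+3, 20+0) = 38
r[9] = max(3+38, 8+34, 7+29, …, 20+3, 26+0) = 45
r[10] = max(3+45, 8+38, 7+34, …, 26+3, 48+0) = 52
Maximum revenue is $52.
Now minimize piece count subject to staying optimal: for each k, pieces[k] = 1 + min over i with p[i]+r[k−i]=r[k] of pieces[k−i].
pieces[7] = 2
pieces[8] = 2
pieces[9] = 2
pieces[10] = 2

2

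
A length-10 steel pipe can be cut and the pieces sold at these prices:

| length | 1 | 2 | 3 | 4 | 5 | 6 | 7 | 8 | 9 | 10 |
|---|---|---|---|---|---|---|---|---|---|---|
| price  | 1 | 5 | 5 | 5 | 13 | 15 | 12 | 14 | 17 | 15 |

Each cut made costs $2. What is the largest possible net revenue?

Consider every possible first cut. net[k] is the best of p[i]+net[k−i] over all sellable i≤k, charging 2 whenever i<k.
net[1] = 1
net[2] = max(1+1-2, 5+0) = 5
net[3] = max(1+5-2, 5+1-2, 5+0) = 5
net[4] = max(1+5-2, 5+5-2, 5+1-2, 5+0) = 8
net[5] = max(1+8-2, 5+5-2, 5+5-2, 5+1-2, 13+0) = 13
net[6] = max(1+13-2, 5+8-2, 5+5-2, 5+5-2, 13+1-2, 15+0) = 15
net[7] = max(1+15-2, 5+13-2, 5+8-2, …, 15+1-2, 12+0) = 16
net[8] = max(1+16-2, 5+15-2, 5+13-2, …, 12+1-2, 14+0) = 18
net[9] = max(1+18-2, 5+16-2, 5+15-2, …, 14+1-2, 17+0) = 19
net[10] = max(1+19-2, 5+18-2, 5+16-2, …, 17+1-2, 15+0) = 24
One optimal plan: pieces 5 + 5 (1 cut) → $26 − $2 = $24.

24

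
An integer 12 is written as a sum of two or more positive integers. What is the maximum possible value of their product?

Define m[k] = max over 1≤i<k of i · max(k−i, m[k−i]); the inner max lets the remainder stay uncut if that's better.
m[2] = 1×max(1,0) = 1×1 = 1
m[3] = 1×max(2,1) = 1×2 = 2
m[4] = 2×max(2,1) = 2×2 = 4
m[5] = 2×max(3,2) = 2×3 = 6
m[6] = 3×max(3,2) = 3×3 = 9
m[7] = 2×max(5,6) = 2×6 = 12
m[8] = 2×max(6,9) = 2×9 = 18
m[9] = 3×max(6,9) = 3×9 = 27
m[10] = 2×max(8,18) = 2×18 = 36
m[11] = 2×max(9,27) = 2×27 = 54
m[12] = 3×max(9,27) = 3×27 = 81
One optimal split: 3 + 3 + 3 + 3; product 3×3×3×3 = 81.

81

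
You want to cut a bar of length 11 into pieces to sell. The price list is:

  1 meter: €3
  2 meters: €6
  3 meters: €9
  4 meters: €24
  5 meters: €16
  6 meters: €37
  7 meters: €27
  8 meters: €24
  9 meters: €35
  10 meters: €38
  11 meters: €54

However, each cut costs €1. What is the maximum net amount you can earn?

Let net[k] be the best obtainable value from length k. For each k, try every first piece i and keep the best of price[i] + net[k−i] minus the 1 cut fee when i<k.
net[1] = 3
net[2] = 6
net[3] = 9
net[4] = 24
net[5] = 26  (first piece 1, then net[4]=24)
net[6] = 37
net[7] = 39  (first piece 1, then net[6]=37)
net[8] = 47  (first piece 4, then net[4]=24)
net[9] = 49  (first piece 1, then net[8]=47)
net[10] = 60  (first piece 4, then net[6]=37)
net[11] = 62  (first piece 1, then net[10]=60)
One optimal plan: pieces 6 + 4 + 1 (2 cuts) → €64 − €2 = €62.

62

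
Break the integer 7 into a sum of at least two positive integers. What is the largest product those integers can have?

Define f[k] = max over 1≤i<k of i · max(k−i, f[k−i]); the inner max lets the remainder stay uncut if that's better.
f[2] = 1*max(1,0) = 1*1 = 1
f[3] = max(1*2, 2*1) = 2
f[4] = max(1*3, 2*2, 3*1) = 4
f[5] = max(1*4, 2*3, 3*2, 4*1) = 6
f[6] = max(1*6, 2*4, 3*3, 4*2, 5*1) = 9
f[7] = max(1*9, 2*6, 3*4, 4*3, 5*2, 6*1) = 12
One optimal split: 3 + 2 + 2; product 3*2*2 = 12.

12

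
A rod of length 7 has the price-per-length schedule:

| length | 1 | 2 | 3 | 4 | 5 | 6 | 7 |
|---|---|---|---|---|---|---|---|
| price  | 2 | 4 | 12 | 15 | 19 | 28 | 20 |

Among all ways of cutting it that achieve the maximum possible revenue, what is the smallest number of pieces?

Consider every possible first cut. r[k] is the best of p[i]+r[k−i] over all sellable i≤k.
r[1] = 2
r[2] = max(2+2, 4+0) = 4
r[3] = max(2+4, 4+2, 12+0) = 12
r[4] = max(2+12, 4+4, 12+2, 15+0) = 15
r[5] = max(2+15, 4+12, 12+4, 15+2, 19+0) = 19
r[6] = max(2+19, 4+15, 12+12, 15+4, 19+2, 28+0) = 28
r[7] = max(2+28, 4+19, 12+15, …, 28+2, 20+0) = 30
Maximum revenue is €30.
Now minimize piece count subject to staying optimal: for each k, pieces[k] = 1 + min over i with p[i]+r[k−i]=r[k] of pieces[k−i].
pieces[4] = 1
pieces[5] = 1
pieces[6] = 1
pieces[7] = 2

2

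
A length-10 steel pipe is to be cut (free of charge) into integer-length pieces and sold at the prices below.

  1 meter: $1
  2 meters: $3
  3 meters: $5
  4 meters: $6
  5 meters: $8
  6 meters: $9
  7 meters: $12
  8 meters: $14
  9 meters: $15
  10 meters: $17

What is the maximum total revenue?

Build v[k] bottom-up: v[k] = max over allowed piece i of (p[i] + v[k−i]).
v[1] = 1
v[2] = max(1+1, 3+0) = 3
v[3] = max(1+3, 3+1, 5+0) = 5
v[4] = max(1+5, 3+3, 5+1, 6+0) = 6
v[5] = max(1+6, 3+5, 5+3, 6+1, 8+0) = 8
v[6] = max(1+8, 3+6, 5+5, 6+3, 8+1, 9+0) = 10
v[7] = max(1+10, 3+8, 5+6, …, 9+1, 12+0) = 12
v[8] = max(1+12, 3+10, 5+8, …, 12+1, 14+0) = 14
v[9] = max(1+14, 3+12, 5+10, …, 14+1, 15+0) = 15
v[10] = max(1+15, 3+14, 5+12, …, 15+1, 17+0) = 17
One optimal cutting: 8 + 2 → $14 + $3 = $17.

17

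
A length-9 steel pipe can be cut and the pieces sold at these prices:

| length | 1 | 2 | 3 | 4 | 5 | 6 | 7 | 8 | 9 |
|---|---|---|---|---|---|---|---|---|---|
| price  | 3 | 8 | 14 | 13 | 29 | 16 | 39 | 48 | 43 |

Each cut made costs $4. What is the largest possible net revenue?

47

Build net[k] bottom-up: net[k] = max over allowed piece i of (p[i] + net[k−i]) − 4 per cut.
net[1] = 3
net[2] = max(3+3-4, 8+0) = 8
net[3] = max(3+8-4, 8+3-4, 14+0) = 14
net[4] = max(3+14-4, 8+8-4, 14+3-4, 13+0) = 13
net[5] = max(3+13-4, 8+14-4, 14+8-4, 13+3-4, 29+0) = 29
net[6] = max(3+29-4, 8+13-4, 14+14-4, 13+8-4, 29+3-4, 16+0) = 28
net[7] = max(3+28-4, 8+29-4, 14+13-4, …, 16+3-4, 39+0) = 39
net[8] = max(3+39-4, 8+28-4, 14+29-4, …, 39+3-4, 48+0) = 48
net[9] = max(3+48-4, 8+39-4, 14+28-4, …, 48+3-4, 43+0) = 47
One optimal plan: pieces 8 + 1 (1 cut) → $51 − $4 = $47.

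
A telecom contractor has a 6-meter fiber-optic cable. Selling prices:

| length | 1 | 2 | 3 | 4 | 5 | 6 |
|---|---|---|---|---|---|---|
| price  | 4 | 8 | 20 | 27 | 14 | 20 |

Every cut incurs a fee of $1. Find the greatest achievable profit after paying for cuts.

Build v[k] bottom-up: v[k] = max over allowed piece i of (p[i] + v[k−i]) − 1 per cut.
v[1] = 4
v[2] = 8
v[3] = 20
v[4] = 27
v[5] = 30  (first piece 1, then v[4]=27)
v[6] = 39  (first piece 3, then v[3]=20)
One optimal plan: pieces 3 + 3 (1 cut) → $40 − $1 = $39.

39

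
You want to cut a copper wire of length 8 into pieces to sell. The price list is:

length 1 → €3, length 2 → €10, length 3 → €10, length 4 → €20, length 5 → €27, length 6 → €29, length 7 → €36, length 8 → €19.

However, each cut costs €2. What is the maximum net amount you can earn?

38

Build v[k] bottom-up: v[k] = max over allowed piece i of (p[i] + v[k−i]) − 2 per cut.
v[1] = 3
v[2] = max(3+3-2, 10+0) = 10
v[3] = max(3+10-2, 10+3-2, 10+0) = 11
v[4] = max(3+11-2, 10+10-2, 10+3-2, 20+0) = 20
v[5] = max(3+20-2, 10+11-2, 10+10-2, 20+3-2, 27+0) = 27
v[6] = max(3+27-2, 10+20-2, 10+11-2, 20+10-2, 27+3-2, 29+0) = 29
v[7] = max(3+29-2, 10+27-2, 10+20-2, …, 29+3-2, 36+0) = 36
v[8] = max(3+36-2, 10+29-2, 10+27-2, …, 36+3-2, 19+0) = 38
One optimal plan: pieces 4 + 4 (1 cut) → €40 − €2 = €38.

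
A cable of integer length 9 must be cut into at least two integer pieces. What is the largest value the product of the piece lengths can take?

Fill m[k] for k=2..9: at each k try every first piece i and multiply by the better of (k−i) uncut or m[k−i].
Small cases: m[2]=1, m[3]=2.
m[4] = max(1·3, 2·2, 3·1) = 4
m[5] = max(1·4, 2·3, 3·2, 4·1) = 6
m[6] = max(1·6, 2·4, 3·3, 4·2, 5·1) = 9
m[7] = max(1·9, 2·6, 3·4, 4·3, 5·2, 6·1) = 12
m[8] = max(1·12, 2·9, 3·6, …, 6·2, 7·1) = 18
m[9] = max(1·18, 2·12, 3·9, …, 7·2, 8·1) = 27
One optimal split: 3 + 3 + 3; product 3·3·3 = 27.

27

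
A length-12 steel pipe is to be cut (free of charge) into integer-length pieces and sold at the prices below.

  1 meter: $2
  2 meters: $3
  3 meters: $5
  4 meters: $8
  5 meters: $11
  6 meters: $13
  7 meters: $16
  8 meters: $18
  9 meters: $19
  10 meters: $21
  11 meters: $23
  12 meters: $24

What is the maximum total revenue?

Let r[k] be the best obtainable value from length k. For each k, try every first piece i and keep the best of price[i] + r[k−i].
r[1] = 2
r[2] = 4  (first piece 1, then r[1]=2)
r[3] = 6  (first piece 1, then r[2]=4)
r[4] = 8  (first piece 1, then r[3]=6)
r[5] = 11
r[6] = 13  (first piece 1, then r[5]=11)
r[7] = 16
r[8] = 18  (first piece 1, then r[7]=16)
r[9] = 20  (first piece 1, then r[8]=18)
r[10] = 22  (first piece 1, then r[9]=20)
r[11] = 24  (first piece 1, then r[10]=22)
r[12] = 27  (first piece 5, then r[7]=16)
One optimal cutting: 7 + 5 → $16 + $11 = $27.

27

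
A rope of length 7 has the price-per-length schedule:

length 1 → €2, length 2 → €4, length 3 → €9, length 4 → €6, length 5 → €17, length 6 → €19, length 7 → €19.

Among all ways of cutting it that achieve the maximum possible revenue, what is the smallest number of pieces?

2

Build r[k] bottom-up: r[k] = max over allowed piece i of (p[i] + r[k−i]).
r[1] = 2
r[2] = max(2+2, 4+0) = 4
r[3] = max(2+4, 4+2, 9+0) = 9
r[4] = max(2+9, 4+4, 9+2, 6+0) = 11
r[5] = max(2+11, 4+9, 9+4, 6+2, 17+0) = 17
r[6] = max(2+17, 4+11, 9+9, 6+4, 17+2, 19+0) = 19
r[7] = max(2+19, 4+17, 9+11, …, 19+2, 19+0) = 21
Maximum revenue is €21.
Now minimize piece count subject to staying optimal: for each k, pieces[k] = 1 + min over i with p[i]+r[k−i]=r[k] of pieces[k−i].
pieces[4] = 2
pieces[5] = 1
pieces[6] = 1
pieces[7] = 2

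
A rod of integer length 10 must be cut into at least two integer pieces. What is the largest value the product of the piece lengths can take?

Define g[k] = max over 1≤i<k of i · max(k−i, g[k−i]); the inner max lets the remainder stay uncut if that's better.
Small cases: g[2]=1, g[3]=2.
g[4] = 2·max(2,1) = 2·2 = 4
g[5] = 2·max(3,2) = 2·3 = 6
g[6] = 3·max(3,2) = 3·3 = 9
g[7] = 2·max(5,6) = 2·6 = 12
g[8] = 2·max(6,9) = 2·9 = 18
g[9] = 3·max(6,9) = 3·9 = 27
g[10] = 2·max(8,18) = 2·18 = 36
One optimal split: 3 + 3 + 2 + 2; product 3·3·2·2 = 36.

36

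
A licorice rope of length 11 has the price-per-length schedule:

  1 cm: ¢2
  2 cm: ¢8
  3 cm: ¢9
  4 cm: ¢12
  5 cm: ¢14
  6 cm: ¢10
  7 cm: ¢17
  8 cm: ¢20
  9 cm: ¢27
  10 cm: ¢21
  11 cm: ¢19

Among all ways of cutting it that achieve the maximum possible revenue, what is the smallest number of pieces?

6

Consider every possible first cut. r[k] is the best of p[i]+r[k−i] over all sellable i≤k.
r[1] = 2
r[2] = 8
r[3] = 10  (first piece 1, then r[2]=8)
r[4] = 16  (first piece 2, then r[2]=8)
r[5] = 18  (first piece 1, then r[4]=16)
r[6] = 24  (first piece 2, then r[4]=16)
r[7] = 26  (first piece 1, then r[6]=24)
r[8] = 32  (first piece 2, then r[6]=24)
r[9] = 34  (first piece 1, then r[8]=32)
r[10] = 40  (first piece 2, then r[8]=32)
r[11] = 42  (first piece 1, then r[10]=40)
Maximum revenue is ¢42.
Now minimize piece count subject to staying optimal: for each k, pieces[k] = 1 + min over i with p[i]+r[k−i]=r[k] of pieces[k−i].
pieces[8] = 4
pieces[9] = 5
pieces[10] = 5
pieces[11] = 6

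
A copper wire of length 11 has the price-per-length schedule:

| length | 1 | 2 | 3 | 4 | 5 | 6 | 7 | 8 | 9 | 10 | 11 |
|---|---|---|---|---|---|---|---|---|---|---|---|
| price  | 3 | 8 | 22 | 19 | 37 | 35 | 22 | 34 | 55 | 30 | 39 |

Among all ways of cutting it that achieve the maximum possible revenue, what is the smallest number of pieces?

Consider every possible first cut. r[k] is the best of p[i]+r[k−i] over all sellable i≤k.
r[1] = 3
r[2] = max(3+3, 8+0) = 8
r[3] = max(3+8, 8+3, 22+0) = 22
r[4] = max(3+22, 8+8, 22+3, 19+0) = 25
r[5] = max(3+25, 8+22, 22+8, 19+3, 37+0) = 37
r[6] = max(3+37, 8+25, 22+22, 19+8, 37+3, 35+0) = 44
r[7] = max(3+44, 8+37, 22+25, …, 35+3, 22+0) = 47
r[8] = max(3+47, 8+44, 22+37, …, 22+3, 34+0) = 59
r[9] = max(3+59, 8+47, 22+44, …, 34+3, 55+0) = 66
r[10] = max(3+66, 8+59, 22+47, …, 55+3, 30+0) = 74
r[11] = max(3+74, 8+66, 22+59, …, 30+3, 39+0) = 81
Maximum revenue is €81.
Now minimize piece count subject to staying optimal: for each k, pieces[k] = 1 + min over i with p[i]+r[k−i]=r[k] of pieces[k−i].
pieces[8] = 2
pieces[9] = 3
pieces[10] = 2
pieces[11] = 3

3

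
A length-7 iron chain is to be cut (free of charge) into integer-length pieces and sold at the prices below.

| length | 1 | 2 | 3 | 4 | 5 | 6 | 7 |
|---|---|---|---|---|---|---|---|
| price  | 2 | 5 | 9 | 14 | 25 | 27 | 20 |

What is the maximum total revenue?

30

Consider every possible first cut. v[k] is the best of p[i]+v[k−i] over all sellable i≤k.
v[1] = 2
v[2] = max(2+2, 5+0) = 5
v[3] = max(2+5, 5+2, 9+0) = 9
v[4] = max(2+9, 5+5, 9+2, 14+0) = 14
v[5] = max(2+14, 5+9, 9+5, 14+2, 25+0) = 25
v[6] = max(2+25, 5+14, 9+9, 14+5, 25+2, 27+0) = 27
v[7] = max(2+27, 5+25, 9+14, …, 27+2, 20+0) = 30
One optimal cutting: 5 + 2 → $25 + $5 = $30.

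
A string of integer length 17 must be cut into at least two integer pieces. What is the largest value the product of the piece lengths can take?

486

Fill prod[k] for k=2..17: at each k try every first piece i and multiply by the better of (k−i) uncut or prod[k−i].
Small cases: prod[2]=1, prod[3]=2, prod[4]=4, prod[5]=6, prod[6]=9, prod[7]=12, prod[8]=18, prod[9]=27, prod[10]=36, prod[11]=54, prod[12]=81.
prod[13] = max(1×81, 2×54, 3×36, …, 11×2, 12×1) = 108
prod[14] = max(1×108, 2×81, 3×54, …, 12×2, 13×1) = 162
prod[15] = max(1×162, 2×108, 3×81, …, 13×2, 14×1) = 243
prod[16] = max(1×243, 2×162, 3×108, …, 14×2, 15×1) = 324
prod[17] = max(1×324, 2×243, 3×162, …, 15×2, 16×1) = 486
One optimal split: 3 + 3 + 3 + 3 + 3 + 2; product 3×3×3×3×3×2 = 486.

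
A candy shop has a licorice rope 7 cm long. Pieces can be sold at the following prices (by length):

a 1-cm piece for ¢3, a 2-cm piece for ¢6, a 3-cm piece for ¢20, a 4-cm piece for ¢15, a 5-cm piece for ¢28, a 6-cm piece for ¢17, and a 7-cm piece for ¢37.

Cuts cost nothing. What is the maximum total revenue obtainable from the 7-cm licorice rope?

43

Build r[k] bottom-up: r[k] = max over allowed piece i of (p[i] + r[k−i]).
r[1] = 3
r[2] = max(3+3, 6+0) = 6
r[3] = max(3+6, 6+3, 20+0) = 20
r[4] = max(3+20, 6+6, 20+3, 15+0) = 23
r[5] = max(3+23, 6+20, 20+6, 15+3, 28+0) = 28
r[6] = max(3+28, 6+23, 20+20, 15+6, 28+3, 17+0) = 40
r[7] = max(3+40, 6+28, 20+23, …, 17+3, 37+0) = 43
One optimal cutting: 3 + 3 + 1 → ¢20 + ¢20 + ¢3 = ¢43.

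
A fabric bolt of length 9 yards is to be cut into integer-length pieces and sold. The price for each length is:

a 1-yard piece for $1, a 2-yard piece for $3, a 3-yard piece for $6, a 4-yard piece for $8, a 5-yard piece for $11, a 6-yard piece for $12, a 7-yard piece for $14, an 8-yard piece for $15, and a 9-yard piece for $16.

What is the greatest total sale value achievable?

Consider every possible first cut. r[k] is the best of p[i]+r[k−i] over all sellable i≤k.
r[1] = 1
r[2] = 3
r[3] = 6
r[4] = 8
r[5] = 11
r[6] = 12  (first piece 1, then r[5]=11)
r[7] = 14  (first piece 2, then r[5]=11)
r[8] = 17  (first piece 3, then r[5]=11)
r[9] = 19  (first piece 4, then r[5]=11)
One optimal cutting: 5 + 4 → $11 + $8 = $19.

19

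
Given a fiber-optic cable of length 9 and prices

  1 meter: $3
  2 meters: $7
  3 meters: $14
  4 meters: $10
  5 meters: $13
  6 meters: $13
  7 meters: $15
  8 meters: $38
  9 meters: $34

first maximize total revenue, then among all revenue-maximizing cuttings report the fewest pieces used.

3

Consider every possible first cut. r[k] is the best of p[i]+r[k−i] over all sellable i≤k.
r[1] = 3
r[2] = max(3+3, 7+0) = 7
r[3] = max(3+7, 7+3, 14+0) = 14
r[4] = max(3+14, 7+7, 14+3, 10+0) = 17
r[5] = max(3+17, 7+14, 14+7, 10+3, 13+0) = 21
r[6] = max(3+21, 7+17, 14+14, 10+7, 13+3, 13+0) = 28
r[7] = max(3+28, 7+21, 14+17, …, 13+3, 15+0) = 31
r[8] = max(3+31, 7+28, 14+21, …, 15+3, 38+0) = 38
r[9] = max(3+38, 7+31, 14+28, …, 38+3, 34+0) = 42
Maximum revenue is $42.
Now minimize piece count subject to staying optimal: for each k, pieces[k] = 1 + min over i with p[i]+r[k−i]=r[k] of pieces[k−i].
pieces[6] = 2
pieces[7] = 3
pieces[8] = 1
pieces[9] = 3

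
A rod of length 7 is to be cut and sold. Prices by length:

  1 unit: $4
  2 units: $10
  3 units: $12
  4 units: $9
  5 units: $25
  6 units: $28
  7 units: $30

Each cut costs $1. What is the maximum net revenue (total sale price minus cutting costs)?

34

Consider every possible first cut. r[k] is the best of p[i]+r[k−i] over all sellable i≤k, charging 1 whenever i<k.
r[1] = 4
r[2] = max(4+4-1, 10+0) = 10
r[3] = max(4+10-1, 10+4-1, 12+0) = 13
r[4] = max(4+13-1, 10+10-1, 12+4-1, 9+0) = 19
r[5] = max(4+19-1, 10+13-1, 12+10-1, 9+4-1, 25+0) = 25
r[6] = max(4+25-1, 10+19-1, 12+13-1, 9+10-1, 25+4-1, 28+0) = 28
r[7] = max(4+28-1, 10+25-1, 12+19-1, …, 28+4-1, 30+0) = 34
One optimal plan: pieces 5 + 2 (1 cut) → $35 − $1 = $34.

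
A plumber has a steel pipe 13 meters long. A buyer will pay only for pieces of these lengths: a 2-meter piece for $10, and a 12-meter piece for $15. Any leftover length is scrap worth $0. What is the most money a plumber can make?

Build f[k] bottom-up: f[k] = max over allowed piece i of (p[i] + f[k−i]).
f[1] = 0
f[2] = 10
f[3] = 10
f[4] = 20  (first piece 2, then f[2]=10)
f[5] = 20
f[6] = 30  (first piece 2, then f[4]=20)
f[7] = 30
f[8] = 40  (first piece 2, then f[6]=30)
f[9] = 40
f[10] = 50  (first piece 2, then f[8]=40)
f[11] = 50
f[12] = 60  (first piece 2, then f[10]=50)
f[13] = 60
One optimal cutting: pieces 2 + 2 + 2 + 2 + 2 + 2 with 1 meter of scrap → $60.

60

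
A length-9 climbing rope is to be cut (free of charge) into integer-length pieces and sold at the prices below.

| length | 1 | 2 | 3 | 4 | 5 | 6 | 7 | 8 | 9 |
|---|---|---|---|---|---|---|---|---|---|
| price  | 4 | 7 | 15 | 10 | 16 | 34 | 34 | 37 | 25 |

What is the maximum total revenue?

49

Build R[k] bottom-up: R[k] = max over allowed piece i of (p[i] + R[k−i]).
R[1] = 4
R[2] = max(4+4, 7+0) = 8
R[3] = max(4+8, 7+4, 15+0) = 15
R[4] = max(4+15, 7+8, 15+4, 10+0) = 19
R[5] = max(4+19, 7+15, 15+8, 10+4, 16+0) = 23
R[6] = max(4+23, 7+19, 15+15, 10+8, 16+4, 34+0) = 34
R[7] = max(4+34, 7+23, 15+19, …, 34+4, 34+0) = 38
R[8] = max(4+38, 7+34, 15+23, …, 34+4, 37+0) = 42
R[9] = max(4+42, 7+38, 15+34, …, 37+4, 25+0) = 49
One optimal cutting: 6 + 3 → €34 + €15 = €49.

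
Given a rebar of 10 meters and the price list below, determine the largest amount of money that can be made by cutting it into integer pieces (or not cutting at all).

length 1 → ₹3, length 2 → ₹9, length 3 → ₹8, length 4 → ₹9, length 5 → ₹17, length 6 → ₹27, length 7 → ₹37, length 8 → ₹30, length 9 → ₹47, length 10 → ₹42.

50

Build v[k] bottom-up: v[k] = max over allowed piece i of (p[i] + v[k−i]).
v[1] = 3
v[2] = max(3+3, 9+0) = 9
v[3] = max(3+9, 9+3, 8+0) = 12
v[4] = max(3+12, 9+9, 8+3, 9+0) = 18
v[5] = max(3+18, 9+12, 8+9, 9+3, 17+0) = 21
v[6] = max(3+21, 9+18, 8+12, 9+9, 17+3, 27+0) = 27
v[7] = max(3+27, 9+21, 8+18, …, 27+3, 37+0) = 37
v[8] = max(3+37, 9+27, 8+21, …, 37+3, 30+0) = 40
v[9] = max(3+40, 9+37, 8+27, …, 30+3, 47+0) = 47
v[10] = max(3+47, 9+40, 8+37, …, 47+3, 42+0) = 50
One optimal cutting: 9 + 1 → ₹47 + ₹3 = ₹50.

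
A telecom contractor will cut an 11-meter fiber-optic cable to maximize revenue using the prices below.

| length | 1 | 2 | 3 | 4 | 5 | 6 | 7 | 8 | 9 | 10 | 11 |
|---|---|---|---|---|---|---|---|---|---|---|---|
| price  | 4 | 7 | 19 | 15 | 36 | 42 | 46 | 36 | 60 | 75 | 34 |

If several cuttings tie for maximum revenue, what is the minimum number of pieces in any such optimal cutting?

2

Build r[k] bottom-up: r[k] = max over allowed piece i of (p[i] + r[k−i]).
r[1] = 4
r[2] = 8  (first piece 1, then r[1]=4)
r[3] = 19
r[4] = 23  (first piece 1, then r[3]=19)
r[5] = 36
r[6] = 42
r[7] = 46  (first piece 1, then r[6]=42)
r[8] = 55  (first piece 3, then r[5]=36)
r[9] = 61  (first piece 3, then r[6]=42)
r[10] = 75
r[11] = 79  (first piece 1, then r[10]=75)
Maximum revenue is $79.
Now minimize piece count subject to staying optimal: for each k, pieces[k] = 1 + min over i with p[i]+r[k−i]=r[k] of pieces[k−i].
pieces[8] = 2
pieces[9] = 2
pieces[10] = 1
pieces[11] = 2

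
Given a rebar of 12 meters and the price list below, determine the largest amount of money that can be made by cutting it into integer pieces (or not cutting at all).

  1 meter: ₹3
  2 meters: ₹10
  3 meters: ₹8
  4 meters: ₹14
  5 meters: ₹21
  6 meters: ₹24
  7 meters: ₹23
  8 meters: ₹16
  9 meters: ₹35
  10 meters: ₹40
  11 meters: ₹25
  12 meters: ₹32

60

Consider every possible first cut. best[k] is the best of p[i]+best[k−i] over all sellable i≤k.
best[1] = 3
best[2] = max(3+3, 10+0) = 10
best[3] = max(3+10, 10+3, 8+0) = 13
best[4] = max(3+13, 10+10, 8+3, 14+0) = 20
best[5] = max(3+20, 10+13, 8+10, 14+3, 21+0) = 23
best[6] = max(3+23, 10+20, 8+13, 14+10, 21+3, 24+0) = 30
best[7] = max(3+30, 10+23, 8+20, …, 24+3, 23+0) = 33
best[8] = max(3+33, 10+30, 8+23, …, 23+3, 16+0) = 40
best[9] = max(3+40, 10+33, 8+30, …, 16+3, 35+0) = 43
best[10] = max(3+43, 10+40, 8+33, …, 35+3, 40+0) = 50
best[11] = max(3+50, 10+43, 8+40, …, 40+3, 25+0) = 53
best[12] = max(3+53, 10+50, 8+43, …, 25+3, 32+0) = 60
One optimal cutting: 2 + 2 + 2 + 2 + 2 + 2 → ₹10 + ₹10 + ₹10 + ₹10 + ₹10 + ₹10 = ₹60.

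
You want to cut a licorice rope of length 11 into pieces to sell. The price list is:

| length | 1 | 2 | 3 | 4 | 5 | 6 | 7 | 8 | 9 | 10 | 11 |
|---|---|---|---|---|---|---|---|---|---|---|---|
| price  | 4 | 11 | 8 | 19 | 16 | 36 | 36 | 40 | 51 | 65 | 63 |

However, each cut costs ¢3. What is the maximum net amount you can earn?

Let net[k] be the best obtainable value from length k. For each k, try every first piece i and keep the best of price[i] + net[k−i] minus the 3 cut fee when i<k.
net[1] = 4
net[2] = 11
net[3] = 12  (first piece 1, then net[2]=11)
net[4] = 19  (first piece 2, then net[2]=11)
net[5] = 20  (first piece 1, then net[4]=19)
net[6] = 36
net[7] = 37  (first piece 1, then net[6]=36)
net[8] = 44  (first piece 2, then net[6]=36)
net[9] = 51
net[10] = 65
net[11] = 66  (first piece 1, then net[10]=65)
One optimal plan: pieces 10 + 1 (1 cut) → ¢69 − ¢3 = ¢66.

66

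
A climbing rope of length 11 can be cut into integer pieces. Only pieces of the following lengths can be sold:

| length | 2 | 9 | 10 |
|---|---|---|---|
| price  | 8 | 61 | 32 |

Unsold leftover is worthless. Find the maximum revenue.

Let f[k] be the best obtainable value from length k. For each k, try every first piece i and keep the best of price[i] + f[k−i].
f[1] = 0
f[2] = 8
f[3] = 8
f[4] = 16  (first piece 2, then f[2]=8)
f[5] = 16
f[6] = 24  (first piece 2, then f[4]=16)
f[7] = 24
f[8] = 32  (first piece 2, then f[6]=24)
f[9] = 61
f[10] = 61
f[11] = 69  (first piece 2, then f[9]=61)
One optimal cutting: 9 + 2 → €69.

69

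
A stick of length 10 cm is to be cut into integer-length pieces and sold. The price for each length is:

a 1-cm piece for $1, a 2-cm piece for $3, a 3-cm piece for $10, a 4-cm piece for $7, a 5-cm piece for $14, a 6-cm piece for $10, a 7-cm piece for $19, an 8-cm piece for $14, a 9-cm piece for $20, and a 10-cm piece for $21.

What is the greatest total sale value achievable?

31

Build v[k] bottom-up: v[k] = max over allowed piece i of (p[i] + v[k−i]).
v[1] = 1
v[2] = max(1+1, 3+0) = 3
v[3] = max(1+3, 3+1, 10+0) = 10
v[4] = max(1+10, 3+3, 10+1, 7+0) = 11
v[5] = max(1+11, 3+10, 10+3, 7+1, 14+0) = 14
v[6] = max(1+14, 3+11, 10+10, 7+3, 14+1, 10+0) = 20
v[7] = max(1+20, 3+14, 10+11, …, 10+1, 19+0) = 21
v[8] = max(1+21, 3+20, 10+14, …, 19+1, 14+0) = 24
v[9] = max(1+24, 3+21, 10+20, …, 14+1, 20+0) = 30
v[10] = max(1+30, 3+24, 10+21, …, 20+1, 21+0) = 31
One optimal cutting: 3 + 3 + 3 + 1 → $10 + $10 + $10 + $1 = $31.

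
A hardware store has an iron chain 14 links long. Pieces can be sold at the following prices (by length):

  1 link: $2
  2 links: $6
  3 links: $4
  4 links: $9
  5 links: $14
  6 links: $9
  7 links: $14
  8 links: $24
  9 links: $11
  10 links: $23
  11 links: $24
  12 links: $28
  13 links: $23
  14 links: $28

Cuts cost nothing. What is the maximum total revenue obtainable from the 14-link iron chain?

42

Let best[k] be the best obtainable value from length k. For each k, try every first piece i and keep the best of price[i] + best[k−i].
best[1] = 2
best[2] = 6
best[3] = 8  (first piece 1, then best[2]=6)
best[4] = 12  (first piece 2, then best[2]=6)
best[5] = 14  (first piece 1, then best[4]=12)
best[6] = 18  (first piece 2, then best[4]=12)
best[7] = 20  (first piece 1, then best[6]=18)
best[8] = 24  (first piece 2, then best[6]=18)
best[9] = 26  (first piece 1, then best[8]=24)
best[10] = 30  (first piece 2, then best[8]=24)
best[11] = 32  (first piece 1, then best[10]=30)
best[12] = 36  (first piece 2, then best[10]=30)
best[13] = 38  (first piece 1, then best[12]=36)
best[14] = 42  (first piece 2, then best[12]=36)
One optimal cutting: 2 + 2 + 2 + 2 + 2 + 2 + 2 → $6 + $6 + $6 + $6 + $6 + $6 + $6 = $42.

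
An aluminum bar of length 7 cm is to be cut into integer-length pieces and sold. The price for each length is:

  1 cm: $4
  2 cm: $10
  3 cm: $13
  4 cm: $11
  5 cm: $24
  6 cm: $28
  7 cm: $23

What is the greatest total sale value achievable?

34

Build r[k] bottom-up: r[k] = max over allowed piece i of (p[i] + r[k−i]).
r[1] = 4
r[2] = 10
r[3] = 14  (first piece 1, then r[2]=10)
r[4] = 20  (first piece 2, then r[2]=10)
r[5] = 24  (first piece 1, then r[4]=20)
r[6] = 30  (first piece 2, then r[4]=20)
r[7] = 34  (first piece 1, then r[6]=30)
One optimal cutting: 2 + 2 + 2 + 1 → $10 + $10 + $10 + $4 = $34.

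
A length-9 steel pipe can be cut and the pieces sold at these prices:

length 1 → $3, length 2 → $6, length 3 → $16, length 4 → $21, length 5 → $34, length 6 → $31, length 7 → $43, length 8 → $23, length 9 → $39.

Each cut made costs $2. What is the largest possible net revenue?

53

Consider every possible first cut. r[k] is the best of p[i]+r[k−i] over all sellable i≤k, charging 2 whenever i<k.
r[1] = 3
r[2] = 6
r[3] = 16
r[4] = 21
r[5] = 34
r[6] = 35  (first piece 1, then r[5]=34)
r[7] = 43
r[8] = 48  (first piece 3, then r[5]=34)
r[9] = 53  (first piece 4, then r[5]=34)
One optimal plan: pieces 5 + 4 (1 cut) → $55 − $2 = $53.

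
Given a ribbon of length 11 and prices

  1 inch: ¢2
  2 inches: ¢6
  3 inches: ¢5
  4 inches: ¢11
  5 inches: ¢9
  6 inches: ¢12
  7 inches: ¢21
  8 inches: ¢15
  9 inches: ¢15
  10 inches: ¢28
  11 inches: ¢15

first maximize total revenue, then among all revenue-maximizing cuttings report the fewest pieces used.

3

Let r[k] be the best obtainable value from length k. For each k, try every first piece i and keep the best of price[i] + r[k−i].
r[1] = 2
r[2] = 6
r[3] = 8  (first piece 1, then r[2]=6)
r[4] = 12  (first piece 2, then r[2]=6)
r[5] = 14  (first piece 1, then r[4]=12)
r[6] = 18  (first piece 2, then r[4]=12)
r[7] = 21
r[8] = 24  (first piece 2, then r[6]=18)
r[9] = 27  (first piece 2, then r[7]=21)
r[10] = 30  (first piece 2, then r[8]=24)
r[11] = 33  (first piece 2, then r[9]=27)
Maximum revenue is ¢33.
Now minimize piece count subject to staying optimal: for each k, pieces[k] = 1 + min over i with p[i]+r[k−i]=r[k] of pieces[k−i].
pieces[8] = 4
pieces[9] = 2
pieces[10] = 5
pieces[11] = 3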